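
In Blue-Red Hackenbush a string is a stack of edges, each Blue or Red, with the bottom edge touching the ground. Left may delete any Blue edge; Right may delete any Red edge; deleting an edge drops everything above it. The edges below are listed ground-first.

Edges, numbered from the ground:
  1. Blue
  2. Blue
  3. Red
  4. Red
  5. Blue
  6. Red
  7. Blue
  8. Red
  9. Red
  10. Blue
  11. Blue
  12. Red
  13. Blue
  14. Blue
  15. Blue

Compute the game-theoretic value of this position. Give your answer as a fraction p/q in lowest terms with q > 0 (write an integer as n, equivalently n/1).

10863/8192

v(B) = { 0 |  } => 1
v(BB) = { 0 1 |  } => 2
v(BBR) = { 0 1 | 2 } => 3/2
v(BBRR) = { 0 1 | 3/2 2 } => 5/4
v(BBRRB) = { 0 1 5/4 | 3/2 2 } => 11/8
v(BBRRBR) = { 0 1 5/4 | 11/8 3/2 2 } => 21/16
v(BBRRBRB) = { 0 1 5/4 21/16 | 11/8 3/2 2 } => 43/32
v(BBRRBRBR) = { 0 1 5/4 21/16 | 43/32 11/8 3/2 2 } => 85/64
v(BBRRBRBRR) = { 0 1 5/4 21/16 | 85/64 43/32 11/8 3/2 2 } => 169/128
v(BBRRBRBRRB) = { 0 1 5/4 21/16 169/128 | 85/64 43/32 11/8 3/2 2 } => 339/256
v(BBRRBRBRRBB) = { 0 1 5/4 21/16 169/128 339/256 | 85/64 43/32 11/8 3/2 2 } => 679/512
v(BBRRBRBRRBBR) = { 0 1 5/4 21/16 169/128 339/256 | 679/512 85/64 43/32 11/8 3/2 2 } => 1357/1024
v(BBRRBRBRRBBRB) = { 0 1 5/4 21/16 169/128 339/256 1357/1024 | 679/512 85/64 43/32 11/8 3/2 2 } => 2715/2048
v(BBRRBRBRRBBRBB) = { 0 1 5/4 21/16 169/128 339/256 1357/1024 2715/2048 | 679/512 85/64 43/32 11/8 3/2 2 } => 5431/4096
v(BBRRBRBRRBBRBBB) = { 0 1 5/4 21/16 169/128 339/256 1357/1024 2715/2048 5431/4096 | 679/512 85/64 43/32 11/8 3/2 2 } => 10863/8192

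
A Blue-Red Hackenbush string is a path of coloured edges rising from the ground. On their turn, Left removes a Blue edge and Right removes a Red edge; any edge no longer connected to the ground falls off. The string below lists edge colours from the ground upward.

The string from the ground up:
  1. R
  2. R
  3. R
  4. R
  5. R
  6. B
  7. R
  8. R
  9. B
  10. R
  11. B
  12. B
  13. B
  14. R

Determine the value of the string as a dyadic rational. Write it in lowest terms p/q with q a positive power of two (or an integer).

-2467/512

1 of 14 · R · max L −∞ · min R 0 = -1
2 of 14 · RR · max L −∞ · min R -1 = -2
3 of 14 · RRR · max L −∞ · min R -2 = -3
4 of 14 · RRRR · max L −∞ · min R -3 = -4
5 of 14 · RRRRR · max L −∞ · min R -4 = -5
6 of 14 · RRRRRB · max L -5 · min R -4 = -9/2
7 of 14 · RRRRRBR · max L -5 · min R -9/2 = -19/4
8 of 14 · RRRRRBRR · max L -5 · min R -19/4 = -39/8
9 of 14 · RRRRRBRRB · max L -39/8 · min R -19/4 = -77/16
10 of 14 · RRRRRBRRBR · max L -39/8 · min R -77/16 = -155/32
11 of 14 · RRRRRBRRBRB · max L -155/32 · min R -77/16 = -309/64
12 of 14 · RRRRRBRRBRBB · max L -309/64 · min R -77/16 = -617/128
13 of 14 · RRRRRBRRBRBBB · max L -617/128 · min R -77/16 = -1233/256
14 of 14 · RRRRRBRRBRBBBR · max L -617/128 · min R -1233/256 = -2467/512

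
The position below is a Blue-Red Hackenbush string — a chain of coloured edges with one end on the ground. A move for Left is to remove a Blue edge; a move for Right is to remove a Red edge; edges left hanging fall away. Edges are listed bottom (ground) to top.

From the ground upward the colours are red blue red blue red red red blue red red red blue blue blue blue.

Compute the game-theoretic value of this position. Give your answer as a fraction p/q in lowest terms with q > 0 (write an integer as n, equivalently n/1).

-12001/16384

val_1 [r]  L=[]  R=[0]  -> -1
val_2 [rb]  L=[-1]  R=[0]  -> -1/2
val_3 [rbr]  L=[-1]  R=[-1/2, 0]  -> -3/4
val_4 [rbrb]  L=[-1, -3/4]  R=[-1/2, 0]  -> -5/8
val_5 [rbrbr]  L=[-1, -3/4]  R=[-5/8, -1/2, 0]  -> -11/16
val_6 [rbrbrr]  L=[-1, -3/4]  R=[-11/16, -5/8, -1/2, 0]  -> -23/32
val_7 [rbrbrrr]  L=[-1, -3/4]  R=[-23/32, -11/16, -5/8, -1/2, 0]  -> -47/64
val_8 [rbrbrrrb]  L=[-1, -3/4, -47/64]  R=[-23/32, -11/16, -5/8, -1/2, 0]  -> -93/128
val_9 [rbrbrrrbr]  L=[-1, -3/4, -47/64]  R=[-93/128, -23/32, -11/16, -5/8, -1/2, 0]  -> -187/256
val_10 [rbrbrrrbrr]  L=[-1, -3/4, -47/64]  R=[-187/256, -93/128, -23/32, -11/16, -5/8, -1/2, 0]  -> -375/512
val_11 [rbrbrrrbrrr]  L=[-1, -3/4, -47/64]  R=[-375/512, -187/256, -93/128, -23/32, -11/16, -5/8, -1/2, 0]  -> -751/1024
val_12 [rbrbrrrbrrrb]  L=[-1, -3/4, -47/64, -751/1024]  R=[-375/512, -187/256, -93/128, -23/32, -11/16, -5/8, -1/2, 0]  -> -1501/2048
val_13 [rbrbrrrbrrrbb]  L=[-1, -3/4, -47/64, -751/1024, -1501/2048]  R=[-375/512, -187/256, -93/128, -23/32, -11/16, -5/8, -1/2, 0]  -> -3001/4096
val_14 [rbrbrrrbrrrbbb]  L=[-1, -3/4, -47/64, -751/1024, -1501/2048, -3001/4096]  R=[-375/512, -187/256, -93/128, -23/32, -11/16, -5/8, -1/2, 0]  -> -6001/8192
val_15 [rbrbrrrbrrrbbbb]  L=[-1, -3/4, -47/64, -751/1024, -1501/2048, -3001/4096, -6001/8192]  R=[-375/512, -187/256, -93/128, -23/32, -11/16, -5/8, -1/2, 0]  -> -12001/16384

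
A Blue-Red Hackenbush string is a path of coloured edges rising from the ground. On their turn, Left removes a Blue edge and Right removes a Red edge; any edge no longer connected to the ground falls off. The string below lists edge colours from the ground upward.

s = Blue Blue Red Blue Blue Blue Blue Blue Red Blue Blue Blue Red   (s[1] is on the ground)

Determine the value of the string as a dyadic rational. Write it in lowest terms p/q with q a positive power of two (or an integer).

4061/2048

Build g(s[:k]) for k = 1..13, string s = Blue Blue Red Blue Blue Blue Blue Blue Red Blue Blue Blue Red.
g_1 [B]  L=[0]  R=[]  → 1
g_2 [BB]  L=[0; 1]  R=[]  → 2
g_3 [BBR]  L=[0; 1]  R=[2]  → 3/2
g_4 [BBRB]  L=[0; 1; 3/2]  R=[2]  → 7/4
g_5 [BBRBB]  L=[0; 1; 3/2; 7/4]  R=[2]  → 15/8
g_6 [BBRBBB]  L=[0; 1; 3/2; 7/4; 15/8]  R=[2]  → 31/16
g_7 [BBRBBBB]  L=[0; 1; 3/2; 7/4; 15/8; 31/16]  R=[2]  → 63/32
g_8 [BBRBBBBB]  L=[0; 1; 3/2; 7/4; 15/8; 31/16; 63/32]  R=[2]  → 127/64
g_9 [BBRBBBBBR]  L=[0; 1; 3/2; 7/4; 15/8; 31/16; 63/32]  R=[127/64; 2]  → 253/128
g_10 [BBRBBBBBRB]  L=[0; 1; 3/2; 7/4; 15/8; 31/16; 63/32; 253/128]  R=[127/64; 2]  → 507/256
g_11 [BBRBBBBBRBB]  L=[0; 1; 3/2; 7/4; 15/8; 31/16; 63/32; 253/128; 507/256]  R=[127/64; 2]  → 1015/512
g_12 [BBRBBBBBRBBB]  L=[0; 1; 3/2; 7/4; 15/8; 31/16; 63/32; 253/128; 507/256; 1015/512]  R=[127/64; 2]  → 2031/1024
g_13 [BBRBBBBBRBBBR]  L=[0; 1; 3/2; 7/4; 15/8; 31/16; 63/32; 253/128; 507/256; 1015/512]  R=[2031/1024; 127/64; 2]  → 4061/2048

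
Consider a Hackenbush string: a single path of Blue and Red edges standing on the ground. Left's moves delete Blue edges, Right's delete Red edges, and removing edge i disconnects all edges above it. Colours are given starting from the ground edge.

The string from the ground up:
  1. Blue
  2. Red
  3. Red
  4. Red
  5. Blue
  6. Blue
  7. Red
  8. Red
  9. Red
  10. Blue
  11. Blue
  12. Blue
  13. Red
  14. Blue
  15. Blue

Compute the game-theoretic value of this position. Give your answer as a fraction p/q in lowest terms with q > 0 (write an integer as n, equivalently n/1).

3191/16384

step 1: add Blue to get B; options L={ 0 } R={ · } ⇒ 1
step 2: add Red to get BR; options L={ 0 } R={ 1 } ⇒ 1/2
step 3: add Red to get BRR; options L={ 0 } R={ 1/2; 1 } ⇒ 1/4
step 4: add Red to get BRRR; options L={ 0 } R={ 1/4; 1/2; 1 } ⇒ 1/8
step 5: add Blue to get BRRRB; options L={ 0; 1/8 } R={ 1/4; 1/2; 1 } ⇒ 3/16
step 6: add Blue to get BRRRBB; options L={ 0; 1/8; 3/16 } R={ 1/4; 1/2; 1 } ⇒ 7/32
step 7: add Red to get BRRRBBR; options L={ 0; 1/8; 3/16 } R={ 7/32; 1/4; 1/2; 1 } ⇒ 13/64
step 8: add Red to get BRRRBBRR; options L={ 0; 1/8; 3/16 } R={ 13/64; 7/32; 1/4; 1/2; 1 } ⇒ 25/128
step 9: add Red to get BRRRBBRRR; options L={ 0; 1/8; 3/16 } R={ 25/128; 13/64; 7/32; 1/4; 1/2; 1 } ⇒ 49/256
step 10: add Blue to get BRRRBBRRRB; options L={ 0; 1/8; 3/16; 49/256 } R={ 25/128; 13/64; 7/32; 1/4; 1/2; 1 } ⇒ 99/512
step 11: add Blue to get BRRRBBRRRBB; options L={ 0; 1/8; 3/16; 49/256; 99/512 } R={ 25/128; 13/64; 7/32; 1/4; 1/2; 1 } ⇒ 199/1024
step 12: add Blue to get BRRRBBRRRBBB; options L={ 0; 1/8; 3/16; 49/256; 99/512; 199/1024 } R={ 25/128; 13/64; 7/32; 1/4; 1/2; 1 } ⇒ 399/2048
step 13: add Red to get BRRRBBRRRBBBR; options L={ 0; 1/8; 3/16; 49/256; 99/512; 199/1024 } R={ 399/2048; 25/128; 13/64; 7/32; 1/4; 1/2; 1 } ⇒ 797/4096
step 14: add Blue to get BRRRBBRRRBBBRB; options L={ 0; 1/8; 3/16; 49/256; 99/512; 199/1024; 797/4096 } R={ 399/2048; 25/128; 13/64; 7/32; 1/4; 1/2; 1 } ⇒ 1595/8192
step 15: add Blue to get BRRRBBRRRBBBRBB; options L={ 0; 1/8; 3/16; 49/256; 99/512; 199/1024; 797/4096; 1595/8192 } R={ 399/2048; 25/128; 13/64; 7/32; 1/4; 1/2; 1 } ⇒ 3191/16384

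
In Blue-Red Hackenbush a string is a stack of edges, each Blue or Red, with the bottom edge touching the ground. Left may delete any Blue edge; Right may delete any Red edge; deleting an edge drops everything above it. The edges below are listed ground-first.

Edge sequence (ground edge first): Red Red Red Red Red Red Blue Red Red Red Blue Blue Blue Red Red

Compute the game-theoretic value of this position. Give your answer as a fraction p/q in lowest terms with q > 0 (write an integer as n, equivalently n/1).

edge 1 of 15 (Red): { (no moves) | 0 } = -1
edge 2 of 15 (Red): { (no moves) | -1,0 } = -2
edge 3 of 15 (Red): { (no moves) | -2,-1,0 } = -3
edge 4 of 15 (Red): { (no moves) | -3,-2,-1,0 } = -4
edge 5 of 15 (Red): { (no moves) | -4,-3,-2,-1,0 } = -5
edge 6 of 15 (Red): { (no moves) | -5,-4,-3,-2,-1,0 } = -6
edge 7 of 15 (Blue): { -6 | -5,-4,-3,-2,-1,0 } = -11/2
edge 8 of 15 (Red): { -6 | -11/2,-5,-4,-3,-2,-1,0 } = -23/4
edge 9 of 15 (Red): { -6 | -23/4,-11/2,-5,-4,-3,-2,-1,0 } = -47/8
edge 10 of 15 (Red): { -6 | -47/8,-23/4,-11/2,-5,-4,-3,-2,-1,0 } = -95/16
edge 11 of 15 (Blue): { -6,-95/16 | -47/8,-23/4,-11/2,-5,-4,-3,-2,-1,0 } = -189/32
edge 12 of 15 (Blue): { -6,-95/16,-189/32 | -47/8,-23/4,-11/2,-5,-4,-3,-2,-1,0 } = -377/64
edge 13 of 15 (Blue): { -6,-95/16,-189/32,-377/64 | -47/8,-23/4,-11/2,-5,-4,-3,-2,-1,0 } = -753/128
edge 14 of 15 (Red): { -6,-95/16,-189/32,-377/64 | -753/128,-47/8,-23/4,-11/2,-5,-4,-3,-2,-1,0 } = -1507/256
edge 15 of 15 (Red): { -6,-95/16,-189/32,-377/64 | -1507/256,-753/128,-47/8,-23/4,-11/2,-5,-4,-3,-2,-1,0 } = -3015/512

-3015/512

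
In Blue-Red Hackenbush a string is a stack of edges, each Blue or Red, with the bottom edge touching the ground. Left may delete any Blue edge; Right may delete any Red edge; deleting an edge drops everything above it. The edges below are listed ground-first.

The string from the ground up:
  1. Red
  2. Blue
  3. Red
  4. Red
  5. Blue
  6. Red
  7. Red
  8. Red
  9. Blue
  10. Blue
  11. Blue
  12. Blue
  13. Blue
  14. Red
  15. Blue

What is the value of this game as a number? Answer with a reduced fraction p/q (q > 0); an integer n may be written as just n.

-14085/16384

R: Left { · }, Right { 0 } → simplest -1
RB: Left { -1 }, Right { 0 } → simplest -1/2
RBR: Left { -1 }, Right { -1/2 0 } → simplest -3/4
RBRR: Left { -1 }, Right { -3/4 -1/2 0 } → simplest -7/8
RBRRB: Left { -1 -7/8 }, Right { -3/4 -1/2 0 } → simplest -13/16
RBRRBR: Left { -1 -7/8 }, Right { -13/16 -3/4 -1/2 0 } → simplest -27/32
RBRRBRR: Left { -1 -7/8 }, Right { -27/32 -13/16 -3/4 -1/2 0 } → simplest -55/64
RBRRBRRR: Left { -1 -7/8 }, Right { -55/64 -27/32 -13/16 -3/4 -1/2 0 } → simplest -111/128
RBRRBRRRB: Left { -1 -7/8 -111/128 }, Right { -55/64 -27/32 -13/16 -3/4 -1/2 0 } → simplest -221/256
RBRRBRRRBB: Left { -1 -7/8 -111/128 -221/256 }, Right { -55/64 -27/32 -13/16 -3/4 -1/2 0 } → simplest -441/512
RBRRBRRRBBB: Left { -1 -7/8 -111/128 -221/256 -441/512 }, Right { -55/64 -27/32 -13/16 -3/4 -1/2 0 } → simplest -881/1024
RBRRBRRRBBBB: Left { -1 -7/8 -111/128 -221/256 -441/512 -881/1024 }, Right { -55/64 -27/32 -13/16 -3/4 -1/2 0 } → simplest -1761/2048
RBRRBRRRBBBBB: Left { -1 -7/8 -111/128 -221/256 -441/512 -881/1024 -1761/2048 }, Right { -55/64 -27/32 -13/16 -3/4 -1/2 0 } → simplest -3521/4096
RBRRBRRRBBBBBR: Left { -1 -7/8 -111/128 -221/256 -441/512 -881/1024 -1761/2048 }, Right { -3521/4096 -55/64 -27/32 -13/16 -3/4 -1/2 0 } → simplest -7043/8192
RBRRBRRRBBBBBRB: Left { -1 -7/8 -111/128 -221/256 -441/512 -881/1024 -1761/2048 -7043/8192 }, Right { -3521/4096 -55/64 -27/32 -13/16 -3/4 -1/2 0 } → simplest -14085/16384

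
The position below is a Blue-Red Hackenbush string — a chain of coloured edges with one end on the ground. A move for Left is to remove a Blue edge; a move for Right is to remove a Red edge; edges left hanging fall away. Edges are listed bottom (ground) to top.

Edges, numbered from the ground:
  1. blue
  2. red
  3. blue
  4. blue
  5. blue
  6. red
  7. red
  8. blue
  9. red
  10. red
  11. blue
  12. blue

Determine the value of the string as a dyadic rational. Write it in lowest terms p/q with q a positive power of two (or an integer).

1831/2048

Recurse on prefixes of the 12-edge string blue red blue blue blue red red blue red red blue blue:
1 of 12 · b · max L 0 · min R +∞ => 1
2 of 12 · br · max L 0 · min R 1 => 1/2
3 of 12 · brb · max L 1/2 · min R 1 => 3/4
4 of 12 · brbb · max L 3/4 · min R 1 => 7/8
5 of 12 · brbbb · max L 7/8 · min R 1 => 15/16
6 of 12 · brbbbr · max L 7/8 · min R 15/16 => 29/32
7 of 12 · brbbbrr · max L 7/8 · min R 29/32 => 57/64
8 of 12 · brbbbrrb · max L 57/64 · min R 29/32 => 115/128
9 of 12 · brbbbrrbr · max L 57/64 · min R 115/128 => 229/256
10 of 12 · brbbbrrbrr · max L 57/64 · min R 229/256 => 457/512
11 of 12 · brbbbrrbrrb · max L 457/512 · min R 229/256 => 915/1024
12 of 12 · brbbbrrbrrbb · max L 915/1024 · min R 229/256 => 1831/2048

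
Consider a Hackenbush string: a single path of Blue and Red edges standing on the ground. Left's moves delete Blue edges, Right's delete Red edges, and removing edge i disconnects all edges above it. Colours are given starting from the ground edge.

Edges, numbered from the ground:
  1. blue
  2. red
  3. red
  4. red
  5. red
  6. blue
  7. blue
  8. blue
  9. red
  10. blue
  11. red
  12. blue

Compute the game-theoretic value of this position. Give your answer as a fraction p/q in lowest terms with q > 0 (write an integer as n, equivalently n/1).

Recurse on prefixes of the 12-edge string blue red red red red blue blue blue red blue red blue:
G(b) = { 0 | · } so 1
G(br) = { 0 | 1 } so 1/2
G(brr) = { 0 | 1/2 1 } so 1/4
G(brrr) = { 0 | 1/4 1/2 1 } so 1/8
G(brrrr) = { 0 | 1/8 1/4 1/2 1 } so 1/16
G(brrrrb) = { 0 1/16 | 1/8 1/4 1/2 1 } so 3/32
G(brrrrbb) = { 0 1/16 3/32 | 1/8 1/4 1/2 1 } so 7/64
G(brrrrbbb) = { 0 1/16 3/32 7/64 | 1/8 1/4 1/2 1 } so 15/128
G(brrrrbbbr) = { 0 1/16 3/32 7/64 | 15/128 1/8 1/4 1/2 1 } so 29/256
G(brrrrbbbrb) = { 0 1/16 3/32 7/64 29/256 | 15/128 1/8 1/4 1/2 1 } so 59/512
G(brrrrbbbrbr) = { 0 1/16 3/32 7/64 29/256 | 59/512 15/128 1/8 1/4 1/2 1 } so 117/1024
G(brrrrbbbrbrb) = { 0 1/16 3/32 7/64 29/256 117/1024 | 59/512 15/128 1/8 1/4 1/2 1 } so 235/2048

235/2048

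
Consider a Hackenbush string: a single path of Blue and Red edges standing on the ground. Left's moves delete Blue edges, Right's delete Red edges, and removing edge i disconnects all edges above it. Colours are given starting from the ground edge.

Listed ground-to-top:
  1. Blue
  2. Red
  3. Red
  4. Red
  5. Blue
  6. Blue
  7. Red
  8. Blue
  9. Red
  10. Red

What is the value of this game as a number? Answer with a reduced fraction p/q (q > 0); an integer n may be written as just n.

105/512

Prefix values for Blue Red Red Red Blue Blue Red Blue Red Red via {L|R} + simplicity:
B: Left { 0 }, Right { ∅ } → simplest 1
BR: Left { 0 }, Right { 1 } → simplest 1/2
BRR: Left { 0 }, Right { 1/2 1 } → simplest 1/4
BRRR: Left { 0 }, Right { 1/4 1/2 1 } → simplest 1/8
BRRRB: Left { 0 1/8 }, Right { 1/4 1/2 1 } → simplest 3/16
BRRRBB: Left { 0 1/8 3/16 }, Right { 1/4 1/2 1 } → simplest 7/32
BRRRBBR: Left { 0 1/8 3/16 }, Right { 7/32 1/4 1/2 1 } → simplest 13/64
BRRRBBRB: Left { 0 1/8 3/16 13/64 }, Right { 7/32 1/4 1/2 1 } → simplest 27/128
BRRRBBRBR: Left { 0 1/8 3/16 13/64 }, Right { 27/128 7/32 1/4 1/2 1 } → simplest 53/256
BRRRBBRBRR: Left { 0 1/8 3/16 13/64 }, Right { 53/256 27/128 7/32 1/4 1/2 1 } → simplest 105/512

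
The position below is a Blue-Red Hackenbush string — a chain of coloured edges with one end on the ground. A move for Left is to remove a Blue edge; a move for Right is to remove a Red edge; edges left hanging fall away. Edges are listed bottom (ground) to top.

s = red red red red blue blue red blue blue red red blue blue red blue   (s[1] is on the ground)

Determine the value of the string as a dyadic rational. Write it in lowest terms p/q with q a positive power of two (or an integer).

Build value(s[:k]) for k = 1..15, string s = red red red red blue blue red blue blue red red blue blue red blue.
r: Left { none }, Right { 0 } = simplest -1
rr: Left { none }, Right { -1,0 } = simplest -2
rrr: Left { none }, Right { -2,-1,0 } = simplest -3
rrrr: Left { none }, Right { -3,-2,-1,0 } = simplest -4
rrrrb: Left { -4 }, Right { -3,-2,-1,0 } = simplest -7/2
rrrrbb: Left { -4,-7/2 }, Right { -3,-2,-1,0 } = simplest -13/4
rrrrbbr: Left { -4,-7/2 }, Right { -13/4,-3,-2,-1,0 } = simplest -27/8
rrrrbbrb: Left { -4,-7/2,-27/8 }, Right { -13/4,-3,-2,-1,0 } = simplest -53/16
rrrrbbrbb: Left { -4,-7/2,-27/8,-53/16 }, Right { -13/4,-3,-2,-1,0 } = simplest -105/32
rrrrbbrbbr: Left { -4,-7/2,-27/8,-53/16 }, Right { -105/32,-13/4,-3,-2,-1,0 } = simplest -211/64
rrrrbbrbbrr: Left { -4,-7/2,-27/8,-53/16 }, Right { -211/64,-105/32,-13/4,-3,-2,-1,0 } = simplest -423/128
rrrrbbrbbrrb: Left { -4,-7/2,-27/8,-53/16,-423/128 }, Right { -211/64,-105/32,-13/4,-3,-2,-1,0 } = simplest -845/256
rrrrbbrbbrrbb: Left { -4,-7/2,-27/8,-53/16,-423/128,-845/256 }, Right { -211/64,-105/32,-13/4,-3,-2,-1,0 } = simplest -1689/512
rrrrbbrbbrrbbr: Left { -4,-7/2,-27/8,-53/16,-423/128,-845/256 }, Right { -1689/512,-211/64,-105/32,-13/4,-3,-2,-1,0 } = simplest -3379/1024
rrrrbbrbbrrbbrb: Left { -4,-7/2,-27/8,-53/16,-423/128,-845/256,-3379/1024 }, Right { -1689/512,-211/64,-105/32,-13/4,-3,-2,-1,0 } = simplest -6757/2048

-6757/2048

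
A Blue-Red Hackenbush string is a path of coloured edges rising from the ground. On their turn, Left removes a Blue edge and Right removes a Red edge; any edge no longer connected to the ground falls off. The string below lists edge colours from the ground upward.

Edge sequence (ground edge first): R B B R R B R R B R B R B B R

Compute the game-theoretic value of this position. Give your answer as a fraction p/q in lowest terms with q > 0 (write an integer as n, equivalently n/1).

Recurse on prefixes of the 15-edge string R B B R R B R R B R B R B B R:
value_1 [R]  L=[none]  R=[0]  so -1
value_2 [RB]  L=[-1]  R=[0]  so -1/2
value_3 [RBB]  L=[-1 -1/2]  R=[0]  so -1/4
value_4 [RBBR]  L=[-1 -1/2]  R=[-1/4 0]  so -3/8
value_5 [RBBRR]  L=[-1 -1/2]  R=[-3/8 -1/4 0]  so -7/16
value_6 [RBBRRB]  L=[-1 -1/2 -7/16]  R=[-3/8 -1/4 0]  so -13/32
value_7 [RBBRRBR]  L=[-1 -1/2 -7/16]  R=[-13/32 -3/8 -1/4 0]  so -27/64
value_8 [RBBRRBRR]  L=[-1 -1/2 -7/16]  R=[-27/64 -13/32 -3/8 -1/4 0]  so -55/128
value_9 [RBBRRBRRB]  L=[-1 -1/2 -7/16 -55/128]  R=[-27/64 -13/32 -3/8 -1/4 0]  so -109/256
value_10 [RBBRRBRRBR]  L=[-1 -1/2 -7/16 -55/128]  R=[-109/256 -27/64 -13/32 -3/8 -1/4 0]  so -219/512
value_11 [RBBRRBRRBRB]  L=[-1 -1/2 -7/16 -55/128 -219/512]  R=[-109/256 -27/64 -13/32 -3/8 -1/4 0]  so -437/1024
value_12 [RBBRRBRRBRBR]  L=[-1 -1/2 -7/16 -55/128 -219/512]  R=[-437/1024 -109/256 -27/64 -13/32 -3/8 -1/4 0]  so -875/2048
value_13 [RBBRRBRRBRBRB]  L=[-1 -1/2 -7/16 -55/128 -219/512 -875/2048]  R=[-437/1024 -109/256 -27/64 -13/32 -3/8 -1/4 0]  so -1749/4096
value_14 [RBBRRBRRBRBRBB]  L=[-1 -1/2 -7/16 -55/128 -219/512 -875/2048 -1749/4096]  R=[-437/1024 -109/256 -27/64 -13/32 -3/8 -1/4 0]  so -3497/8192
value_15 [RBBRRBRRBRBRBBR]  L=[-1 -1/2 -7/16 -55/128 -219/512 -875/2048 -1749/4096]  R=[-3497/8192 -437/1024 -109/256 -27/64 -13/32 -3/8 -1/4 0]  so -6995/16384

-6995/16384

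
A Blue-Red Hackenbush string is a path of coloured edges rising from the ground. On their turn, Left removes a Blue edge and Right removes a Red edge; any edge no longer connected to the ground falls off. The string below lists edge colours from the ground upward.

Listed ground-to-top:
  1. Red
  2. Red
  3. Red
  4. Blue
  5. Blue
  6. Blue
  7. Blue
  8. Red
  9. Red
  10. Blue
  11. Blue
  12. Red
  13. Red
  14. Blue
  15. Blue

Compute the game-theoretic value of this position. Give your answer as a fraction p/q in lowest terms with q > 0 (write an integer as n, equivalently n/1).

step 1: add Red to get R; options L={ · } R={ 0 } = -1
step 2: add Red to get RR; options L={ · } R={ -1, 0 } = -2
step 3: add Red to get RRR; options L={ · } R={ -2, -1, 0 } = -3
step 4: add Blue to get RRRB; options L={ -3 } R={ -2, -1, 0 } = -5/2
step 5: add Blue to get RRRBB; options L={ -3, -5/2 } R={ -2, -1, 0 } = -9/4
step 6: add Blue to get RRRBBB; options L={ -3, -5/2, -9/4 } R={ -2, -1, 0 } = -17/8
step 7: add Blue to get RRRBBBB; options L={ -3, -5/2, -9/4, -17/8 } R={ -2, -1, 0 } = -33/16
step 8: add Red to get RRRBBBBR; options L={ -3, -5/2, -9/4, -17/8 } R={ -33/16, -2, -1, 0 } = -67/32
step 9: add Red to get RRRBBBBRR; options L={ -3, -5/2, -9/4, -17/8 } R={ -67/32, -33/16, -2, -1, 0 } = -135/64
step 10: add Blue to get RRRBBBBRRB; options L={ -3, -5/2, -9/4, -17/8, -135/64 } R={ -67/32, -33/16, -2, -1, 0 } = -269/128
step 11: add Blue to get RRRBBBBRRBB; options L={ -3, -5/2, -9/4, -17/8, -135/64, -269/128 } R={ -67/32, -33/16, -2, -1, 0 } = -537/256
step 12: add Red to get RRRBBBBRRBBR; options L={ -3, -5/2, -9/4, -17/8, -135/64, -269/128 } R={ -537/256, -67/32, -33/16, -2, -1, 0 } = -1075/512
step 13: add Red to get RRRBBBBRRBBRR; options L={ -3, -5/2, -9/4, -17/8, -135/64, -269/128 } R={ -1075/512, -537/256, -67/32, -33/16, -2, -1, 0 } = -2151/1024
step 14: add Blue to get RRRBBBBRRBBRRB; options L={ -3, -5/2, -9/4, -17/8, -135/64, -269/128, -2151/1024 } R={ -1075/512, -537/256, -67/32, -33/16, -2, -1, 0 } = -4301/2048
step 15: add Blue to get RRRBBBBRRBBRRBB; options L={ -3, -5/2, -9/4, -17/8, -135/64, -269/128, -2151/1024, -4301/2048 } R={ -1075/512, -537/256, -67/32, -33/16, -2, -1, 0 } = -8601/4096

-8601/4096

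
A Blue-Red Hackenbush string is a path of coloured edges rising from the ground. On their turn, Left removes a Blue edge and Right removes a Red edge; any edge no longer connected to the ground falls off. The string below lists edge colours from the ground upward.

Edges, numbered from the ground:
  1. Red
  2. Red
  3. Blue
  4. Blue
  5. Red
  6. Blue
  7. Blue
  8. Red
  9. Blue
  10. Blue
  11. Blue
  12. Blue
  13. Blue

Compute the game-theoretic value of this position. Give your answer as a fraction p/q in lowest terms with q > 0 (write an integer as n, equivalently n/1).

-2625/2048

step 1: add Red to get R; options L={ none } R={ 0 } => -1
step 2: add Red to get RR; options L={ none } R={ -1,0 } => -2
step 3: add Blue to get RRB; options L={ -2 } R={ -1,0 } => -3/2
step 4: add Blue to get RRBB; options L={ -2,-3/2 } R={ -1,0 } => -5/4
step 5: add Red to get RRBBR; options L={ -2,-3/2 } R={ -5/4,-1,0 } => -11/8
step 6: add Blue to get RRBBRB; options L={ -2,-3/2,-11/8 } R={ -5/4,-1,0 } => -21/16
step 7: add Blue to get RRBBRBB; options L={ -2,-3/2,-11/8,-21/16 } R={ -5/4,-1,0 } => -41/32
step 8: add Red to get RRBBRBBR; options L={ -2,-3/2,-11/8,-21/16 } R={ -41/32,-5/4,-1,0 } => -83/64
step 9: add Blue to get RRBBRBBRB; options L={ -2,-3/2,-11/8,-21/16,-83/64 } R={ -41/32,-5/4,-1,0 } => -165/128
step 10: add Blue to get RRBBRBBRBB; options L={ -2,-3/2,-11/8,-21/16,-83/64,-165/128 } R={ -41/32,-5/4,-1,0 } => -329/256
step 11: add Blue to get RRBBRBBRBBB; options L={ -2,-3/2,-11/8,-21/16,-83/64,-165/128,-329/256 } R={ -41/32,-5/4,-1,0 } => -657/512
step 12: add Blue to get RRBBRBBRBBBB; options L={ -2,-3/2,-11/8,-21/16,-83/64,-165/128,-329/256,-657/512 } R={ -41/32,-5/4,-1,0 } => -1313/1024
step 13: add Blue to get RRBBRBBRBBBBB; options L={ -2,-3/2,-11/8,-21/16,-83/64,-165/128,-329/256,-657/512,-1313/1024 } R={ -41/32,-5/4,-1,0 } => -2625/2048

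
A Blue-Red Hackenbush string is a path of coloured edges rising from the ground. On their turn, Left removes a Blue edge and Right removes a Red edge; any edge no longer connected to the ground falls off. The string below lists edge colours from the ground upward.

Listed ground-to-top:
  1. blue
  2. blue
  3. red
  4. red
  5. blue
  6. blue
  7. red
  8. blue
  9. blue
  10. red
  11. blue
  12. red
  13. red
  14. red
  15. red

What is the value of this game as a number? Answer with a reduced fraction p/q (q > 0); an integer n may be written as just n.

step 1: add blue to get b; options L={ 0 } R={ (no moves) } => 1
step 2: add blue to get bb; options L={ 0; 1 } R={ (no moves) } => 2
step 3: add red to get bbr; options L={ 0; 1 } R={ 2 } => 3/2
step 4: add red to get bbrr; options L={ 0; 1 } R={ 3/2; 2 } => 5/4
step 5: add blue to get bbrrb; options L={ 0; 1; 5/4 } R={ 3/2; 2 } => 11/8
step 6: add blue to get bbrrbb; options L={ 0; 1; 5/4; 11/8 } R={ 3/2; 2 } => 23/16
step 7: add red to get bbrrbbr; options L={ 0; 1; 5/4; 11/8 } R={ 23/16; 3/2; 2 } => 45/32
step 8: add blue to get bbrrbbrb; options L={ 0; 1; 5/4; 11/8; 45/32 } R={ 23/16; 3/2; 2 } => 91/64
step 9: add blue to get bbrrbbrbb; options L={ 0; 1; 5/4; 11/8; 45/32; 91/64 } R={ 23/16; 3/2; 2 } => 183/128
step 10: add red to get bbrrbbrbbr; options L={ 0; 1; 5/4; 11/8; 45/32; 91/64 } R={ 183/128; 23/16; 3/2; 2 } => 365/256
step 11: add blue to get bbrrbbrbbrb; options L={ 0; 1; 5/4; 11/8; 45/32; 91/64; 365/256 } R={ 183/128; 23/16; 3/2; 2 } => 731/512
step 12: add red to get bbrrbbrbbrbr; options L={ 0; 1; 5/4; 11/8; 45/32; 91/64; 365/256 } R={ 731/512; 183/128; 23/16; 3/2; 2 } => 1461/1024
step 13: add red to get bbrrbbrbbrbrr; options L={ 0; 1; 5/4; 11/8; 45/32; 91/64; 365/256 } R={ 1461/1024; 731/512; 183/128; 23/16; 3/2; 2 } => 2921/2048
step 14: add red to get bbrrbbrbbrbrrr; options L={ 0; 1; 5/4; 11/8; 45/32; 91/64; 365/256 } R={ 2921/2048; 1461/1024; 731/512; 183/128; 23/16; 3/2; 2 } => 5841/4096
step 15: add red to get bbrrbbrbbrbrrrr; options L={ 0; 1; 5/4; 11/8; 45/32; 91/64; 365/256 } R={ 5841/4096; 2921/2048; 1461/1024; 731/512; 183/128; 23/16; 3/2; 2 } => 11681/8192

11681/8192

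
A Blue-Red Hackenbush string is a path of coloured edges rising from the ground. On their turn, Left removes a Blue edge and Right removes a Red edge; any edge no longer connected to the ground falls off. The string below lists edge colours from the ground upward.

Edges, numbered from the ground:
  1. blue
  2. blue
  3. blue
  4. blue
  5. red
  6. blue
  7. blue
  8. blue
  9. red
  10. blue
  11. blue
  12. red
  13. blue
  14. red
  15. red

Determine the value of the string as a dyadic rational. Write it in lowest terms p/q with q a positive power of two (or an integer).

8041/2048

b: Left { 0 }, Right { none } -> simplest 1
bb: Left { 0 1 }, Right { none } -> simplest 2
bbb: Left { 0 1 2 }, Right { none } -> simplest 3
bbbb: Left { 0 1 2 3 }, Right { none } -> simplest 4
bbbbr: Left { 0 1 2 3 }, Right { 4 } -> simplest 7/2
bbbbrb: Left { 0 1 2 3 7/2 }, Right { 4 } -> simplest 15/4
bbbbrbb: Left { 0 1 2 3 7/2 15/4 }, Right { 4 } -> simplest 31/8
bbbbrbbb: Left { 0 1 2 3 7/2 15/4 31/8 }, Right { 4 } -> simplest 63/16
bbbbrbbbr: Left { 0 1 2 3 7/2 15/4 31/8 }, Right { 63/16 4 } -> simplest 125/32
bbbbrbbbrb: Left { 0 1 2 3 7/2 15/4 31/8 125/32 }, Right { 63/16 4 } -> simplest 251/64
bbbbrbbbrbb: Left { 0 1 2 3 7/2 15/4 31/8 125/32 251/64 }, Right { 63/16 4 } -> simplest 503/128
bbbbrbbbrbbr: Left { 0 1 2 3 7/2 15/4 31/8 125/32 251/64 }, Right { 503/128 63/16 4 } -> simplest 1005/256
bbbbrbbbrbbrb: Left { 0 1 2 3 7/2 15/4 31/8 125/32 251/64 1005/256 }, Right { 503/128 63/16 4 } -> simplest 2011/512
bbbbrbbbrbbrbr: Left { 0 1 2 3 7/2 15/4 31/8 125/32 251/64 1005/256 }, Right { 2011/512 503/128 63/16 4 } -> simplest 4021/1024
bbbbrbbbrbbrbrr: Left { 0 1 2 3 7/2 15/4 31/8 125/32 251/64 1005/256 }, Right { 4021/1024 2011/512 503/128 63/16 4 } -> simplest 8041/2048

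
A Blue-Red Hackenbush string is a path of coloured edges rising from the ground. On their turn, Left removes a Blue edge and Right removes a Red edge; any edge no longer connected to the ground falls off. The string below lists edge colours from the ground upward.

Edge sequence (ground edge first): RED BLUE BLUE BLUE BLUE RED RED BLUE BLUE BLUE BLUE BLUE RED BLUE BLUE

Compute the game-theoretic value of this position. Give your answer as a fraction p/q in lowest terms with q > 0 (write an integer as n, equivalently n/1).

Build v(s[:k]) for k = 1..15, string s = RED BLUE BLUE BLUE BLUE RED RED BLUE BLUE BLUE BLUE BLUE RED BLUE BLUE.
step 1: add RED to get R; options L={  } R={ 0 } = -1
step 2: add BLUE to get RB; options L={ -1 } R={ 0 } = -1/2
step 3: add BLUE to get RBB; options L={ -1 -1/2 } R={ 0 } = -1/4
step 4: add BLUE to get RBBB; options L={ -1 -1/2 -1/4 } R={ 0 } = -1/8
step 5: add BLUE to get RBBBB; options L={ -1 -1/2 -1/4 -1/8 } R={ 0 } = -1/16
step 6: add RED to get RBBBBR; options L={ -1 -1/2 -1/4 -1/8 } R={ -1/16 0 } = -3/32
step 7: add RED to get RBBBBRR; options L={ -1 -1/2 -1/4 -1/8 } R={ -3/32 -1/16 0 } = -7/64
step 8: add BLUE to get RBBBBRRB; options L={ -1 -1/2 -1/4 -1/8 -7/64 } R={ -3/32 -1/16 0 } = -13/128
step 9: add BLUE to get RBBBBRRBB; options L={ -1 -1/2 -1/4 -1/8 -7/64 -13/128 } R={ -3/32 -1/16 0 } = -25/256
step 10: add BLUE to get RBBBBRRBBB; options L={ -1 -1/2 -1/4 -1/8 -7/64 -13/128 -25/256 } R={ -3/32 -1/16 0 } = -49/512
step 11: add BLUE to get RBBBBRRBBBB; options L={ -1 -1/2 -1/4 -1/8 -7/64 -13/128 -25/256 -49/512 } R={ -3/32 -1/16 0 } = -97/1024
step 12: add BLUE to get RBBBBRRBBBBB; options L={ -1 -1/2 -1/4 -1/8 -7/64 -13/128 -25/256 -49/512 -97/1024 } R={ -3/32 -1/16 0 } = -193/2048
step 13: add RED to get RBBBBRRBBBBBR; options L={ -1 -1/2 -1/4 -1/8 -7/64 -13/128 -25/256 -49/512 -97/1024 } R={ -193/2048 -3/32 -1/16 0 } = -387/4096
step 14: add BLUE to get RBBBBRRBBBBBRB; options L={ -1 -1/2 -1/4 -1/8 -7/64 -13/128 -25/256 -49/512 -97/1024 -387/4096 } R={ -193/2048 -3/32 -1/16 0 } = -773/8192
step 15: add BLUE to get RBBBBRRBBBBBRBB; options L={ -1 -1/2 -1/4 -1/8 -7/64 -13/128 -25/256 -49/512 -97/1024 -387/4096 -773/8192 } R={ -193/2048 -3/32 -1/16 0 } = -1545/16384

-1545/16384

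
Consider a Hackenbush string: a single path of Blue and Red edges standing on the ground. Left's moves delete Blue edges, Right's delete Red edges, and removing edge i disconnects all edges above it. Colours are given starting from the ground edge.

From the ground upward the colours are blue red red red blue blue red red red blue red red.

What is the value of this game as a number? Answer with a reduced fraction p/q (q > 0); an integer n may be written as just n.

Recurse on prefixes of the 12-edge string blue red red red blue blue red red red blue red red:
step 1: add blue to get b; options L={ 0 } R={ (no moves) } ⇒ 1
step 2: add red to get br; options L={ 0 } R={ 1 } ⇒ 1/2
step 3: add red to get brr; options L={ 0 } R={ 1/2; 1 } ⇒ 1/4
step 4: add red to get brrr; options L={ 0 } R={ 1/4; 1/2; 1 } ⇒ 1/8
step 5: add blue to get brrrb; options L={ 0; 1/8 } R={ 1/4; 1/2; 1 } ⇒ 3/16
step 6: add blue to get brrrbb; options L={ 0; 1/8; 3/16 } R={ 1/4; 1/2; 1 } ⇒ 7/32
step 7: add red to get brrrbbr; options L={ 0; 1/8; 3/16 } R={ 7/32; 1/4; 1/2; 1 } ⇒ 13/64
step 8: add red to get brrrbbrr; options L={ 0; 1/8; 3/16 } R={ 13/64; 7/32; 1/4; 1/2; 1 } ⇒ 25/128
step 9: add red to get brrrbbrrr; options L={ 0; 1/8; 3/16 } R={ 25/128; 13/64; 7/32; 1/4; 1/2; 1 } ⇒ 49/256
step 10: add blue to get brrrbbrrrb; options L={ 0; 1/8; 3/16; 49/256 } R={ 25/128; 13/64; 7/32; 1/4; 1/2; 1 } ⇒ 99/512
step 11: add red to get brrrbbrrrbr; options L={ 0; 1/8; 3/16; 49/256 } R={ 99/512; 25/128; 13/64; 7/32; 1/4; 1/2; 1 } ⇒ 197/1024
step 12: add red to get brrrbbrrrbrr; options L={ 0; 1/8; 3/16; 49/256 } R={ 197/1024; 99/512; 25/128; 13/64; 7/32; 1/4; 1/2; 1 } ⇒ 393/2048

393/2048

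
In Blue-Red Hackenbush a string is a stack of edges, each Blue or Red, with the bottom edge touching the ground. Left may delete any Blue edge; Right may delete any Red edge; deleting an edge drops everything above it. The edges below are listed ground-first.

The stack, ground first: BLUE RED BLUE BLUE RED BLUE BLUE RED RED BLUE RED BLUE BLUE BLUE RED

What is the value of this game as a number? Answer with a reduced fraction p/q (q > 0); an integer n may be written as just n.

B: Left { 0 }, Right { ∅ } gives simplest 1
BR: Left { 0 }, Right { 1 } gives simplest 1/2
BRB: Left { 0,1/2 }, Right { 1 } gives simplest 3/4
BRBB: Left { 0,1/2,3/4 }, Right { 1 } gives simplest 7/8
BRBBR: Left { 0,1/2,3/4 }, Right { 7/8,1 } gives simplest 13/16
BRBBRB: Left { 0,1/2,3/4,13/16 }, Right { 7/8,1 } gives simplest 27/32
BRBBRBB: Left { 0,1/2,3/4,13/16,27/32 }, Right { 7/8,1 } gives simplest 55/64
BRBBRBBR: Left { 0,1/2,3/4,13/16,27/32 }, Right { 55/64,7/8,1 } gives simplest 109/128
BRBBRBBRR: Left { 0,1/2,3/4,13/16,27/32 }, Right { 109/128,55/64,7/8,1 } gives simplest 217/256
BRBBRBBRRB: Left { 0,1/2,3/4,13/16,27/32,217/256 }, Right { 109/128,55/64,7/8,1 } gives simplest 435/512
BRBBRBBRRBR: Left { 0,1/2,3/4,13/16,27/32,217/256 }, Right { 435/512,109/128,55/64,7/8,1 } gives simplest 869/1024
BRBBRBBRRBRB: Left { 0,1/2,3/4,13/16,27/32,217/256,869/1024 }, Right { 435/512,109/128,55/64,7/8,1 } gives simplest 1739/2048
BRBBRBBRRBRBB: Left { 0,1/2,3/4,13/16,27/32,217/256,869/1024,1739/2048 }, Right { 435/512,109/128,55/64,7/8,1 } gives simplest 3479/4096
BRBBRBBRRBRBBB: Left { 0,1/2,3/4,13/16,27/32,217/256,869/1024,1739/2048,3479/4096 }, Right { 435/512,109/128,55/64,7/8,1 } gives simplest 6959/8192
BRBBRBBRRBRBBBR: Left { 0,1/2,3/4,13/16,27/32,217/256,869/1024,1739/2048,3479/4096 }, Right { 6959/8192,435/512,109/128,55/64,7/8,1 } gives simplest 13917/16384

13917/16384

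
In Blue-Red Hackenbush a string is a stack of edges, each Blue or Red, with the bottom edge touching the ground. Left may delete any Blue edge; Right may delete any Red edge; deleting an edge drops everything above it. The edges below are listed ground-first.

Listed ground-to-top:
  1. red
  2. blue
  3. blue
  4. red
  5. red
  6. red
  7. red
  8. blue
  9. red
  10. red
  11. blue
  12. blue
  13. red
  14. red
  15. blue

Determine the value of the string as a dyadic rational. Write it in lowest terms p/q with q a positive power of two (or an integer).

-7885/16384

Build value(s[:k]) for k = 1..15, string s = red blue blue red red red red blue red red blue blue red red blue.
step 1: add red to get r; options L={  } R={ 0 } => -1
step 2: add blue to get rb; options L={ -1 } R={ 0 } => -1/2
step 3: add blue to get rbb; options L={ -1,-1/2 } R={ 0 } => -1/4
step 4: add red to get rbbr; options L={ -1,-1/2 } R={ -1/4,0 } => -3/8
step 5: add red to get rbbrr; options L={ -1,-1/2 } R={ -3/8,-1/4,0 } => -7/16
step 6: add red to get rbbrrr; options L={ -1,-1/2 } R={ -7/16,-3/8,-1/4,0 } => -15/32
step 7: add red to get rbbrrrr; options L={ -1,-1/2 } R={ -15/32,-7/16,-3/8,-1/4,0 } => -31/64
step 8: add blue to get rbbrrrrb; options L={ -1,-1/2,-31/64 } R={ -15/32,-7/16,-3/8,-1/4,0 } => -61/128
step 9: add red to get rbbrrrrbr; options L={ -1,-1/2,-31/64 } R={ -61/128,-15/32,-7/16,-3/8,-1/4,0 } => -123/256
step 10: add red to get rbbrrrrbrr; options L={ -1,-1/2,-31/64 } R={ -123/256,-61/128,-15/32,-7/16,-3/8,-1/4,0 } => -247/512
step 11: add blue to get rbbrrrrbrrb; options L={ -1,-1/2,-31/64,-247/512 } R={ -123/256,-61/128,-15/32,-7/16,-3/8,-1/4,0 } => -493/1024
step 12: add blue to get rbbrrrrbrrbb; options L={ -1,-1/2,-31/64,-247/512,-493/1024 } R={ -123/256,-61/128,-15/32,-7/16,-3/8,-1/4,0 } => -985/2048
step 13: add red to get rbbrrrrbrrbbr; options L={ -1,-1/2,-31/64,-247/512,-493/1024 } R={ -985/2048,-123/256,-61/128,-15/32,-7/16,-3/8,-1/4,0 } => -1971/4096
step 14: add red to get rbbrrrrbrrbbrr; options L={ -1,-1/2,-31/64,-247/512,-493/1024 } R={ -1971/4096,-985/2048,-123/256,-61/128,-15/32,-7/16,-3/8,-1/4,0 } => -3943/8192
step 15: add blue to get rbbrrrrbrrbbrrb; options L={ -1,-1/2,-31/64,-247/512,-493/1024,-3943/8192 } R={ -1971/4096,-985/2048,-123/256,-61/128,-15/32,-7/16,-3/8,-1/4,0 } => -7885/16384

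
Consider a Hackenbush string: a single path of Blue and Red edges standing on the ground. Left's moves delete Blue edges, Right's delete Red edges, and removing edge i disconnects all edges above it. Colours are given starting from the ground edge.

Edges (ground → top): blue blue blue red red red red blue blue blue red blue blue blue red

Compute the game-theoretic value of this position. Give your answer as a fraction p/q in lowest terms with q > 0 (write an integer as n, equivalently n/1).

Build G(s[:k]) for k = 1..15, string s = blue blue blue red red red red blue blue blue red blue blue blue red.
edge 1 of 15 (blue): { 0 | (no moves) } => 1
edge 2 of 15 (blue): { 0,1 | (no moves) } => 2
edge 3 of 15 (blue): { 0,1,2 | (no moves) } => 3
edge 4 of 15 (red): { 0,1,2 | 3 } => 5/2
edge 5 of 15 (red): { 0,1,2 | 5/2,3 } => 9/4
edge 6 of 15 (red): { 0,1,2 | 9/4,5/2,3 } => 17/8
edge 7 of 15 (red): { 0,1,2 | 17/8,9/4,5/2,3 } => 33/16
edge 8 of 15 (blue): { 0,1,2,33/16 | 17/8,9/4,5/2,3 } => 67/32
edge 9 of 15 (blue): { 0,1,2,33/16,67/32 | 17/8,9/4,5/2,3 } => 135/64
edge 10 of 15 (blue): { 0,1,2,33/16,67/32,135/64 | 17/8,9/4,5/2,3 } => 271/128
edge 11 of 15 (red): { 0,1,2,33/16,67/32,135/64 | 271/128,17/8,9/4,5/2,3 } => 541/256
edge 12 of 15 (blue): { 0,1,2,33/16,67/32,135/64,541/256 | 271/128,17/8,9/4,5/2,3 } => 1083/512
edge 13 of 15 (blue): { 0,1,2,33/16,67/32,135/64,541/256,1083/512 | 271/128,17/8,9/4,5/2,3 } => 2167/1024
edge 14 of 15 (blue): { 0,1,2,33/16,67/32,135/64,541/256,1083/512,2167/1024 | 271/128,17/8,9/4,5/2,3 } => 4335/2048
edge 15 of 15 (red): { 0,1,2,33/16,67/32,135/64,541/256,1083/512,2167/1024 | 4335/2048,271/128,17/8,9/4,5/2,3 } => 8669/4096

8669/4096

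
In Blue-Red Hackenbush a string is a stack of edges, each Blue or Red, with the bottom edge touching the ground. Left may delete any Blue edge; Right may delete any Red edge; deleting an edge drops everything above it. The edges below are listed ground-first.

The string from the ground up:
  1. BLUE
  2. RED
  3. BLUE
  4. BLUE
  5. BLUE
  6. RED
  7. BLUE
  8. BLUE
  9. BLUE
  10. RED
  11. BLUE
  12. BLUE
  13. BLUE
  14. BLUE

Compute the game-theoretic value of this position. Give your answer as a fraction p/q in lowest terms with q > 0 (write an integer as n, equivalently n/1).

step 1: add BLUE to get B; options L={ 0 } R={  } -> 1
step 2: add RED to get BR; options L={ 0 } R={ 1 } -> 1/2
step 3: add BLUE to get BRB; options L={ 0,1/2 } R={ 1 } -> 3/4
step 4: add BLUE to get BRBB; options L={ 0,1/2,3/4 } R={ 1 } -> 7/8
step 5: add BLUE to get BRBBB; options L={ 0,1/2,3/4,7/8 } R={ 1 } -> 15/16
step 6: add RED to get BRBBBR; options L={ 0,1/2,3/4,7/8 } R={ 15/16,1 } -> 29/32
step 7: add BLUE to get BRBBBRB; options L={ 0,1/2,3/4,7/8,29/32 } R={ 15/16,1 } -> 59/64
step 8: add BLUE to get BRBBBRBB; options L={ 0,1/2,3/4,7/8,29/32,59/64 } R={ 15/16,1 } -> 119/128
step 9: add BLUE to get BRBBBRBBB; options L={ 0,1/2,3/4,7/8,29/32,59/64,119/128 } R={ 15/16,1 } -> 239/256
step 10: add RED to get BRBBBRBBBR; options L={ 0,1/2,3/4,7/8,29/32,59/64,119/128 } R={ 239/256,15/16,1 } -> 477/512
step 11: add BLUE to get BRBBBRBBBRB; options L={ 0,1/2,3/4,7/8,29/32,59/64,119/128,477/512 } R={ 239/256,15/16,1 } -> 955/1024
step 12: add BLUE to get BRBBBRBBBRBB; options L={ 0,1/2,3/4,7/8,29/32,59/64,119/128,477/512,955/1024 } R={ 239/256,15/16,1 } -> 1911/2048
step 13: add BLUE to get BRBBBRBBBRBBB; options L={ 0,1/2,3/4,7/8,29/32,59/64,119/128,477/512,955/1024,1911/2048 } R={ 239/256,15/16,1 } -> 3823/4096
step 14: add BLUE to get BRBBBRBBBRBBBB; options L={ 0,1/2,3/4,7/8,29/32,59/64,119/128,477/512,955/1024,1911/2048,3823/4096 } R={ 239/256,15/16,1 } -> 7647/8192

7647/8192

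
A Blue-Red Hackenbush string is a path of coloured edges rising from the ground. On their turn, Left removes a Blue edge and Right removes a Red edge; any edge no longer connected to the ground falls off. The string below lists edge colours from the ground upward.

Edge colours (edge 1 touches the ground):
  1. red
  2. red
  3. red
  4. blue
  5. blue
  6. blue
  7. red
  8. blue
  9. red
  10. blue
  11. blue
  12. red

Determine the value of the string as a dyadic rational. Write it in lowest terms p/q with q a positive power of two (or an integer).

-1107/512

1 of 12 · r · max L −∞ · min R 0 = -1
2 of 12 · rr · max L −∞ · min R -1 = -2
3 of 12 · rrr · max L −∞ · min R -2 = -3
4 of 12 · rrrb · max L -3 · min R -2 = -5/2
5 of 12 · rrrbb · max L -5/2 · min R -2 = -9/4
6 of 12 · rrrbbb · max L -9/4 · min R -2 = -17/8
7 of 12 · rrrbbbr · max L -9/4 · min R -17/8 = -35/16
8 of 12 · rrrbbbrb · max L -35/16 · min R -17/8 = -69/32
9 of 12 · rrrbbbrbr · max L -35/16 · min R -69/32 = -139/64
10 of 12 · rrrbbbrbrb · max L -139/64 · min R -69/32 = -277/128
11 of 12 · rrrbbbrbrbb · max L -277/128 · min R -69/32 = -553/256
12 of 12 · rrrbbbrbrbbr · max L -277/128 · min R -553/256 = -1107/512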